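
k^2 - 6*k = k*(k - 6)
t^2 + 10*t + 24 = (t + 4)*(t + 6)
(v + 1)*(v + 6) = v^2 + 7*v + 6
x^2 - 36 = (x - 6)*(x + 6)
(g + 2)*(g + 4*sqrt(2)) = g^2 + 2*g + 4*sqrt(2)*g + 8*sqrt(2)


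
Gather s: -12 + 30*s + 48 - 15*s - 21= 15*s + 15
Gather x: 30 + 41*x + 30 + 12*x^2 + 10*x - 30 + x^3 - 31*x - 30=x^3 + 12*x^2 + 20*x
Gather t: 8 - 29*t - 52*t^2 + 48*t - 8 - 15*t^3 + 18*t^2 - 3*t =-15*t^3 - 34*t^2 + 16*t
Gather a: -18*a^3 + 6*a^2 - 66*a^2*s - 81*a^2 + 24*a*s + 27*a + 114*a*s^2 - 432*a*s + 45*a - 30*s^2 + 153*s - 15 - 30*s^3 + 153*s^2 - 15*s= -18*a^3 + a^2*(-66*s - 75) + a*(114*s^2 - 408*s + 72) - 30*s^3 + 123*s^2 + 138*s - 15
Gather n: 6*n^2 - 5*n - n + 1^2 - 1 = 6*n^2 - 6*n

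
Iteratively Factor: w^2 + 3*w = (w)*(w + 3)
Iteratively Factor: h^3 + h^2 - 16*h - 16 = (h - 4)*(h^2 + 5*h + 4) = (h - 4)*(h + 4)*(h + 1)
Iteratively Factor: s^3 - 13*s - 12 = (s + 1)*(s^2 - s - 12) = (s - 4)*(s + 1)*(s + 3)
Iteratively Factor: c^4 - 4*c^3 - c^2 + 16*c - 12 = (c - 3)*(c^3 - c^2 - 4*c + 4) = (c - 3)*(c - 1)*(c^2 - 4) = (c - 3)*(c - 1)*(c + 2)*(c - 2)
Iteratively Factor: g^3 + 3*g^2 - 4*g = (g)*(g^2 + 3*g - 4) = g*(g - 1)*(g + 4)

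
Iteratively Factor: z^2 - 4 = (z + 2)*(z - 2)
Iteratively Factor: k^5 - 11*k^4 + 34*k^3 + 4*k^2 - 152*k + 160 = (k - 4)*(k^4 - 7*k^3 + 6*k^2 + 28*k - 40) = (k - 4)*(k - 2)*(k^3 - 5*k^2 - 4*k + 20) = (k - 4)*(k - 2)*(k + 2)*(k^2 - 7*k + 10) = (k - 5)*(k - 4)*(k - 2)*(k + 2)*(k - 2)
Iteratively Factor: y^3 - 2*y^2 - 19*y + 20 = (y + 4)*(y^2 - 6*y + 5) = (y - 1)*(y + 4)*(y - 5)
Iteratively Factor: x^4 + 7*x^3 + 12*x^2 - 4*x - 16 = (x - 1)*(x^3 + 8*x^2 + 20*x + 16) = (x - 1)*(x + 4)*(x^2 + 4*x + 4) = (x - 1)*(x + 2)*(x + 4)*(x + 2)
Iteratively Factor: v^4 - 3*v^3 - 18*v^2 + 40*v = (v - 2)*(v^3 - v^2 - 20*v) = v*(v - 2)*(v^2 - v - 20) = v*(v - 5)*(v - 2)*(v + 4)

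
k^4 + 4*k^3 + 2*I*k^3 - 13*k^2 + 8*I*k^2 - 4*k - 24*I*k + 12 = (k - 2)*(k + 6)*(k + I)^2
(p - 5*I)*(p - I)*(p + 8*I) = p^3 + 2*I*p^2 + 43*p - 40*I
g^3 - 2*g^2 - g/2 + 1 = (g - 2)*(g - sqrt(2)/2)*(g + sqrt(2)/2)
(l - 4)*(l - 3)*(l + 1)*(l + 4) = l^4 - 2*l^3 - 19*l^2 + 32*l + 48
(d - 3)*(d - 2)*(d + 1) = d^3 - 4*d^2 + d + 6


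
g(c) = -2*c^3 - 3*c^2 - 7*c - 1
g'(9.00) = -547.00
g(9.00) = -1765.00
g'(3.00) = -79.00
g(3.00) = -103.00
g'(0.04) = -7.25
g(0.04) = -1.28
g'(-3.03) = -43.91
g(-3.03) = 48.30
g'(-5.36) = -147.22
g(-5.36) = 258.31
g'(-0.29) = -5.76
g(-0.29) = 0.83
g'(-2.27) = -24.30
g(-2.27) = 22.83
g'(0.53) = -11.87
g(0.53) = -5.85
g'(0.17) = -8.19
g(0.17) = -2.29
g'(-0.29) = -5.76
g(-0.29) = 0.83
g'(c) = -6*c^2 - 6*c - 7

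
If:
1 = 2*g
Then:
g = 1/2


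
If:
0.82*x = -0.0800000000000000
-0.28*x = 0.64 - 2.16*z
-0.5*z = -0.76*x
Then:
No Solution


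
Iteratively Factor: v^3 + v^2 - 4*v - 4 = (v + 2)*(v^2 - v - 2) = (v + 1)*(v + 2)*(v - 2)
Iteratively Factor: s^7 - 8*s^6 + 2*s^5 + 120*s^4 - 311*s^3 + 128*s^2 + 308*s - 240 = (s + 4)*(s^6 - 12*s^5 + 50*s^4 - 80*s^3 + 9*s^2 + 92*s - 60) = (s - 5)*(s + 4)*(s^5 - 7*s^4 + 15*s^3 - 5*s^2 - 16*s + 12) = (s - 5)*(s - 1)*(s + 4)*(s^4 - 6*s^3 + 9*s^2 + 4*s - 12) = (s - 5)*(s - 1)*(s + 1)*(s + 4)*(s^3 - 7*s^2 + 16*s - 12) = (s - 5)*(s - 2)*(s - 1)*(s + 1)*(s + 4)*(s^2 - 5*s + 6) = (s - 5)*(s - 2)^2*(s - 1)*(s + 1)*(s + 4)*(s - 3)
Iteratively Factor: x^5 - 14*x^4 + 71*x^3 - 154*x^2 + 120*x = (x - 5)*(x^4 - 9*x^3 + 26*x^2 - 24*x) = (x - 5)*(x - 4)*(x^3 - 5*x^2 + 6*x) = x*(x - 5)*(x - 4)*(x^2 - 5*x + 6) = x*(x - 5)*(x - 4)*(x - 3)*(x - 2)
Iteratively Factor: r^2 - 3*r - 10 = (r - 5)*(r + 2)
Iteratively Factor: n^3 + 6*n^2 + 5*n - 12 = (n - 1)*(n^2 + 7*n + 12) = (n - 1)*(n + 3)*(n + 4)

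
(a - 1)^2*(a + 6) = a^3 + 4*a^2 - 11*a + 6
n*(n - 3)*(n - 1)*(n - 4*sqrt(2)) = n^4 - 4*sqrt(2)*n^3 - 4*n^3 + 3*n^2 + 16*sqrt(2)*n^2 - 12*sqrt(2)*n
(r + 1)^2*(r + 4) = r^3 + 6*r^2 + 9*r + 4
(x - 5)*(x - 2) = x^2 - 7*x + 10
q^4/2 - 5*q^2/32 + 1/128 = (q/2 + 1/4)*(q - 1/2)*(q - 1/4)*(q + 1/4)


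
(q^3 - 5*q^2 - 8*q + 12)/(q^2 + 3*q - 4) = (q^2 - 4*q - 12)/(q + 4)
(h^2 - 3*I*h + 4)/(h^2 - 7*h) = (h^2 - 3*I*h + 4)/(h*(h - 7))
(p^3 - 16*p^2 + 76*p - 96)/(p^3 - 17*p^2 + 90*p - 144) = (p - 2)/(p - 3)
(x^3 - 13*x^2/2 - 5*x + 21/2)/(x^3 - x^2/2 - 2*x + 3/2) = (x - 7)/(x - 1)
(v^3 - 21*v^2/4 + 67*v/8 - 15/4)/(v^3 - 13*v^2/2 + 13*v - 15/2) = (4*v^2 - 11*v + 6)/(4*(v^2 - 4*v + 3))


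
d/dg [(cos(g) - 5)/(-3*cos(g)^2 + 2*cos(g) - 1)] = 3*(sin(g)^2 + 10*cos(g) - 4)*sin(g)/(3*sin(g)^2 + 2*cos(g) - 4)^2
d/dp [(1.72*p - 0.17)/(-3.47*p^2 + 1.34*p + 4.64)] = (5.9684*p^2 - 1.1798*p + 8.2086)/(12.0409*p^4 - 9.2996*p^3 - 30.406*p^2 + 12.4352*p + 21.5296)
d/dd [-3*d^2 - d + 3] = -6*d - 1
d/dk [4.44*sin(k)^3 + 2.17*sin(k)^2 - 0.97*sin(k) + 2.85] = (13.32*sin(k)^2 + 4.34*sin(k) - 0.97)*cos(k)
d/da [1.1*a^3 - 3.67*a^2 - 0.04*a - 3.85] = 3.3*a^2 - 7.34*a - 0.04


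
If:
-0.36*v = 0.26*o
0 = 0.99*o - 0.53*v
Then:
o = 0.00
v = 0.00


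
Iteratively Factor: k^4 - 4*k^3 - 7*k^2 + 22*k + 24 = (k - 4)*(k^3 - 7*k - 6) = (k - 4)*(k + 1)*(k^2 - k - 6) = (k - 4)*(k - 3)*(k + 1)*(k + 2)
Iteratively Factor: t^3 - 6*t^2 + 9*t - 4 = (t - 4)*(t^2 - 2*t + 1) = (t - 4)*(t - 1)*(t - 1)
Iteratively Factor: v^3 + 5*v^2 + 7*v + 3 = (v + 1)*(v^2 + 4*v + 3) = (v + 1)^2*(v + 3)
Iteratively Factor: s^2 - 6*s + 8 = (s - 4)*(s - 2)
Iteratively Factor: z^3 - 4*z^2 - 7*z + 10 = (z + 2)*(z^2 - 6*z + 5) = (z - 5)*(z + 2)*(z - 1)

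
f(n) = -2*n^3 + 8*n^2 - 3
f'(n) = -6*n^2 + 16*n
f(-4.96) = 437.86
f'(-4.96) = -226.97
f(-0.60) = 0.31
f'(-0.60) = -11.76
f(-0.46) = -1.11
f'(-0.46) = -8.63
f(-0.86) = 4.19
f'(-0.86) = -18.20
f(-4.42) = 325.99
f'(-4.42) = -187.94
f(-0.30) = -2.23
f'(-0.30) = -5.34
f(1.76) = 10.88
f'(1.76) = 9.57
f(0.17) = -2.78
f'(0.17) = 2.55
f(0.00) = -3.00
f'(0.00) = 0.00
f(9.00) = -813.00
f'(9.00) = -342.00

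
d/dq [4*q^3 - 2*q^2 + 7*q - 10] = 12*q^2 - 4*q + 7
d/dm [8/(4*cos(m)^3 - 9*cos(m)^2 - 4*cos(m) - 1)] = 16*(6*cos(m)^2 - 9*cos(m) - 2)*sin(m)/(4*sin(m)^2*cos(m) - 9*sin(m)^2 + 10)^2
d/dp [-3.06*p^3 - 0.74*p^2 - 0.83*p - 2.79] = -9.18*p^2 - 1.48*p - 0.83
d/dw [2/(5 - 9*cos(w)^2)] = -36*sin(w)*cos(w)/(9*cos(w)^2 - 5)^2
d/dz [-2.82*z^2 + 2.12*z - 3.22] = 2.12 - 5.64*z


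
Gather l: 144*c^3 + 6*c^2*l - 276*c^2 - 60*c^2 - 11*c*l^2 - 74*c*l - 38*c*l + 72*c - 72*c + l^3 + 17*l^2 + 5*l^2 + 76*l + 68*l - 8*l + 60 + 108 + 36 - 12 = 144*c^3 - 336*c^2 + l^3 + l^2*(22 - 11*c) + l*(6*c^2 - 112*c + 136) + 192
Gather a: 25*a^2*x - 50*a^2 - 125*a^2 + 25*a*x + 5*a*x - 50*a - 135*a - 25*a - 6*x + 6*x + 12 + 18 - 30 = a^2*(25*x - 175) + a*(30*x - 210)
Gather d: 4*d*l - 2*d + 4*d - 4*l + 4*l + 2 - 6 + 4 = d*(4*l + 2)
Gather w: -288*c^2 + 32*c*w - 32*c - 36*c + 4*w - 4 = -288*c^2 - 68*c + w*(32*c + 4) - 4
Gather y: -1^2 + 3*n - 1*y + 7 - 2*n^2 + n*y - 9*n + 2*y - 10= -2*n^2 - 6*n + y*(n + 1) - 4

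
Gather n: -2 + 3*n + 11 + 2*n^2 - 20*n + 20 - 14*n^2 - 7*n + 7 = -12*n^2 - 24*n + 36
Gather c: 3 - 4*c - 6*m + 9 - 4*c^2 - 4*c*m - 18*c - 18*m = -4*c^2 + c*(-4*m - 22) - 24*m + 12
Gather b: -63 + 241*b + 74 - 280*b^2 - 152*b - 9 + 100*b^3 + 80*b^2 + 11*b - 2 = 100*b^3 - 200*b^2 + 100*b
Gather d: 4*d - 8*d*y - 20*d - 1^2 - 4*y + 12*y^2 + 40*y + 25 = d*(-8*y - 16) + 12*y^2 + 36*y + 24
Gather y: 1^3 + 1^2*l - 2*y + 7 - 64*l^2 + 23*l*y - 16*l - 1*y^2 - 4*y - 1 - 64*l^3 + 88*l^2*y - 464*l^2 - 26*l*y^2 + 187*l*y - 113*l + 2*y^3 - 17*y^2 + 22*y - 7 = -64*l^3 - 528*l^2 - 128*l + 2*y^3 + y^2*(-26*l - 18) + y*(88*l^2 + 210*l + 16)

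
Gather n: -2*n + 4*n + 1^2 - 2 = 2*n - 1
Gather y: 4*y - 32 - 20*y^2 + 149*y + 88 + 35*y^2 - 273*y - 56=15*y^2 - 120*y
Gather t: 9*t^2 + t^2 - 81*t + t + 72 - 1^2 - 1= 10*t^2 - 80*t + 70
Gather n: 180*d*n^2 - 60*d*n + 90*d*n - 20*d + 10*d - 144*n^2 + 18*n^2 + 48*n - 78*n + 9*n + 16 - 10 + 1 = -10*d + n^2*(180*d - 126) + n*(30*d - 21) + 7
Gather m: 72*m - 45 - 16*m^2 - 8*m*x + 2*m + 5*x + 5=-16*m^2 + m*(74 - 8*x) + 5*x - 40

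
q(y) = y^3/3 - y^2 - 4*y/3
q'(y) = y^2 - 2*y - 4/3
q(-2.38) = -6.98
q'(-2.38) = 9.09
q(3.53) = -2.51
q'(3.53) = 4.07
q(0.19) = -0.29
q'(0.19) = -1.68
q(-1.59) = -1.75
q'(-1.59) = 4.37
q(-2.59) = -9.05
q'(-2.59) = 10.55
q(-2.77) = -11.06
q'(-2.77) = 11.88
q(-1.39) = -0.97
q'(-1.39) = 3.38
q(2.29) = -4.29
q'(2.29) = -0.67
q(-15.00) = -1330.00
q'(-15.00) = 253.67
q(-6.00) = -100.00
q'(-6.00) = 46.67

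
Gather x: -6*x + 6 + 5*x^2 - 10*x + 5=5*x^2 - 16*x + 11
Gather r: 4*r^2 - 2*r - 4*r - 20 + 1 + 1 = 4*r^2 - 6*r - 18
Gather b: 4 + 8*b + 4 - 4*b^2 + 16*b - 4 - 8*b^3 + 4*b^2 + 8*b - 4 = -8*b^3 + 32*b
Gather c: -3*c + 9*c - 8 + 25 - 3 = 6*c + 14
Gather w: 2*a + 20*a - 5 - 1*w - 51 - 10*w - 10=22*a - 11*w - 66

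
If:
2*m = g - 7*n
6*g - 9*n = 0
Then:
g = 3*n/2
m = -11*n/4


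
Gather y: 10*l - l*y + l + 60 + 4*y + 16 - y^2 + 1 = 11*l - y^2 + y*(4 - l) + 77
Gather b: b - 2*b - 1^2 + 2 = 1 - b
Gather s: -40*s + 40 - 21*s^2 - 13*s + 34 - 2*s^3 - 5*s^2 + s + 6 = -2*s^3 - 26*s^2 - 52*s + 80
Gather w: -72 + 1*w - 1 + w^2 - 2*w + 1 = w^2 - w - 72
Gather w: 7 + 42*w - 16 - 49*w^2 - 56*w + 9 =-49*w^2 - 14*w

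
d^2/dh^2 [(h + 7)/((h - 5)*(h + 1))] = 2*(h^3 + 21*h^2 - 69*h + 127)/(h^6 - 12*h^5 + 33*h^4 + 56*h^3 - 165*h^2 - 300*h - 125)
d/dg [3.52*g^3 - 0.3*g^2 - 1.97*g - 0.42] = 10.56*g^2 - 0.6*g - 1.97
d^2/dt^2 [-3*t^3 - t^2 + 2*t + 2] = -18*t - 2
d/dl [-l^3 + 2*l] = 2 - 3*l^2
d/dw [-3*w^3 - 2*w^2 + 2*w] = -9*w^2 - 4*w + 2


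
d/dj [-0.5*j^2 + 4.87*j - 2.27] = 4.87 - 1.0*j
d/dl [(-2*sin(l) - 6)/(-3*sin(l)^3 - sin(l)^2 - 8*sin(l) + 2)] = 2*(-6*sin(l)^3 - 28*sin(l)^2 - 6*sin(l) - 26)*cos(l)/(3*sin(l)^3 + sin(l)^2 + 8*sin(l) - 2)^2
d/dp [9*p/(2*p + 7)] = 63/(2*p + 7)^2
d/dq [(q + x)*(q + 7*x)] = 2*q + 8*x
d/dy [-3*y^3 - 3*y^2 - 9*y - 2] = -9*y^2 - 6*y - 9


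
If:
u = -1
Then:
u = -1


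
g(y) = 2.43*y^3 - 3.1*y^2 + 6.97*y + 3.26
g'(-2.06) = 50.68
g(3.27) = 77.87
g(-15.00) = -9000.04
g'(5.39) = 185.34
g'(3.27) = 64.65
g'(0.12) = 6.33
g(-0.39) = -0.07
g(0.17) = 4.37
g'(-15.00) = 1740.22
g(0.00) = 3.26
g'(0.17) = 6.13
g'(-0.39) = 10.50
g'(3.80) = 88.68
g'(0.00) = 6.97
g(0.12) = 4.06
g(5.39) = 331.28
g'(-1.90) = 45.07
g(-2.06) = -45.50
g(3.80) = 118.32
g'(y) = 7.29*y^2 - 6.2*y + 6.97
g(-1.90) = -37.84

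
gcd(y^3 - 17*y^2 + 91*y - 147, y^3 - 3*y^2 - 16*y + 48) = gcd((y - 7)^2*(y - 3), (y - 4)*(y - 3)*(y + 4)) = y - 3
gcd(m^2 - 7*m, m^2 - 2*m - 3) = 1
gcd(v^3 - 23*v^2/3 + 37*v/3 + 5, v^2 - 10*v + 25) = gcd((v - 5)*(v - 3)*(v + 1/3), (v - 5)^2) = v - 5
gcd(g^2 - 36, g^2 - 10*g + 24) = g - 6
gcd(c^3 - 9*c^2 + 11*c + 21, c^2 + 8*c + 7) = c + 1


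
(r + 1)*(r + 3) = r^2 + 4*r + 3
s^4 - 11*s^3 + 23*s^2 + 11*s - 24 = (s - 8)*(s - 3)*(s - 1)*(s + 1)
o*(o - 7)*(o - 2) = o^3 - 9*o^2 + 14*o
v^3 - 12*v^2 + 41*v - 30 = (v - 6)*(v - 5)*(v - 1)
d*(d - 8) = d^2 - 8*d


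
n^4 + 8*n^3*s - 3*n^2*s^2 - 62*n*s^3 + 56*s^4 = (n - 2*s)*(n - s)*(n + 4*s)*(n + 7*s)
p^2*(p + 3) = p^3 + 3*p^2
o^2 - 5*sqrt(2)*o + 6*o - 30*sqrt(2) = (o + 6)*(o - 5*sqrt(2))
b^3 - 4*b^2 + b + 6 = (b - 3)*(b - 2)*(b + 1)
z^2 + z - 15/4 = (z - 3/2)*(z + 5/2)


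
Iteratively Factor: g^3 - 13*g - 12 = (g - 4)*(g^2 + 4*g + 3) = (g - 4)*(g + 1)*(g + 3)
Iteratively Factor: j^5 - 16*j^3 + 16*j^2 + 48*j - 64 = (j + 4)*(j^4 - 4*j^3 + 16*j - 16) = (j - 2)*(j + 4)*(j^3 - 2*j^2 - 4*j + 8) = (j - 2)^2*(j + 4)*(j^2 - 4) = (j - 2)^3*(j + 4)*(j + 2)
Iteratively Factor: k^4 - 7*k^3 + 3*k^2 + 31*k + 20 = (k + 1)*(k^3 - 8*k^2 + 11*k + 20) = (k + 1)^2*(k^2 - 9*k + 20) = (k - 4)*(k + 1)^2*(k - 5)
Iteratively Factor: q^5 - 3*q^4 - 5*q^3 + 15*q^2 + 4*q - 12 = (q + 1)*(q^4 - 4*q^3 - q^2 + 16*q - 12) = (q - 2)*(q + 1)*(q^3 - 2*q^2 - 5*q + 6) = (q - 2)*(q + 1)*(q + 2)*(q^2 - 4*q + 3) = (q - 2)*(q - 1)*(q + 1)*(q + 2)*(q - 3)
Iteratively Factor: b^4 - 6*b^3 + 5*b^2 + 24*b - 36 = (b - 2)*(b^3 - 4*b^2 - 3*b + 18) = (b - 3)*(b - 2)*(b^2 - b - 6) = (b - 3)*(b - 2)*(b + 2)*(b - 3)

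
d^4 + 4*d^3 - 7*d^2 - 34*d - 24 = (d - 3)*(d + 1)*(d + 2)*(d + 4)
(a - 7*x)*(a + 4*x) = a^2 - 3*a*x - 28*x^2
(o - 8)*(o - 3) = o^2 - 11*o + 24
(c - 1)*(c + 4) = c^2 + 3*c - 4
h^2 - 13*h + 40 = (h - 8)*(h - 5)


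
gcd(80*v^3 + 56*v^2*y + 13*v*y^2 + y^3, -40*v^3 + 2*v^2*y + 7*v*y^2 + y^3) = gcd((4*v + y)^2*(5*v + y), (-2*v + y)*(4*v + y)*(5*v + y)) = 20*v^2 + 9*v*y + y^2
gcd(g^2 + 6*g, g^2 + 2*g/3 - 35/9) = 1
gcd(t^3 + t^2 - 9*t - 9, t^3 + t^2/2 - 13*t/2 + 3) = t + 3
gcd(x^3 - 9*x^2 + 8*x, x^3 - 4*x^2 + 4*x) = x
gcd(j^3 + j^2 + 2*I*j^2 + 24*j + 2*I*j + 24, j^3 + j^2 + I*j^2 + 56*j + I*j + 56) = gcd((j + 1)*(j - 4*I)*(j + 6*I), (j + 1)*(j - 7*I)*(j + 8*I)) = j + 1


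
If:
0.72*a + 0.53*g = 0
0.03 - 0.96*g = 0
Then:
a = -0.02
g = 0.03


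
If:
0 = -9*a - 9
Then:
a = -1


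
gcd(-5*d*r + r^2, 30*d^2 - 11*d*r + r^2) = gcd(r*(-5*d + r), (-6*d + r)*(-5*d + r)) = -5*d + r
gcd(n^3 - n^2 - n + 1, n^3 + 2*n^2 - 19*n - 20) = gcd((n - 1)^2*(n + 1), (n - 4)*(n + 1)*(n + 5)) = n + 1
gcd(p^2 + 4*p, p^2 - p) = p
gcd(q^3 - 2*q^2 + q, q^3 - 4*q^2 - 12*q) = q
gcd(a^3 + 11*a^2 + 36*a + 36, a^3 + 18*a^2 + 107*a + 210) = a + 6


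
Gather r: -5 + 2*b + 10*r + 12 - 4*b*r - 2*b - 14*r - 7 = r*(-4*b - 4)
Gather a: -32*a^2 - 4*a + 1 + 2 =-32*a^2 - 4*a + 3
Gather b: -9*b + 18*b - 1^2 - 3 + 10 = 9*b + 6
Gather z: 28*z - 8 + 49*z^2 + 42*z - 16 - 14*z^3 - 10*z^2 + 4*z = -14*z^3 + 39*z^2 + 74*z - 24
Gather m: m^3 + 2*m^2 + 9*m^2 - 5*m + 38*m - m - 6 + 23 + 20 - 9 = m^3 + 11*m^2 + 32*m + 28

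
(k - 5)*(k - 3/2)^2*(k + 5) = k^4 - 3*k^3 - 91*k^2/4 + 75*k - 225/4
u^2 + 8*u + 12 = (u + 2)*(u + 6)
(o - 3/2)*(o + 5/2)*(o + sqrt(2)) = o^3 + o^2 + sqrt(2)*o^2 - 15*o/4 + sqrt(2)*o - 15*sqrt(2)/4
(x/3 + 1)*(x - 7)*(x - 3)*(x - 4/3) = x^4/3 - 25*x^3/9 + x^2/9 + 25*x - 28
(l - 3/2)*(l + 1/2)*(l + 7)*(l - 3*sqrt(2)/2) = l^4 - 3*sqrt(2)*l^3/2 + 6*l^3 - 9*sqrt(2)*l^2 - 31*l^2/4 - 21*l/4 + 93*sqrt(2)*l/8 + 63*sqrt(2)/8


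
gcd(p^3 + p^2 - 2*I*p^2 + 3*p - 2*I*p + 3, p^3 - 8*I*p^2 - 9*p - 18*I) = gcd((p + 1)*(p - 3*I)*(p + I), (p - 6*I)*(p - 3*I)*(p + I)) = p^2 - 2*I*p + 3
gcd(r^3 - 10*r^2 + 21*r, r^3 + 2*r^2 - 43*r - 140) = r - 7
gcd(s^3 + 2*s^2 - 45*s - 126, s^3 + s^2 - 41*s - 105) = s^2 - 4*s - 21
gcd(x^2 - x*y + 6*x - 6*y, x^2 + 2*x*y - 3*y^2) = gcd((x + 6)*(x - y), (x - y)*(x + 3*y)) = x - y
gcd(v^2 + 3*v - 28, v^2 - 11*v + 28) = v - 4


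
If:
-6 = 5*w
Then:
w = -6/5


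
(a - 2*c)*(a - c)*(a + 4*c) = a^3 + a^2*c - 10*a*c^2 + 8*c^3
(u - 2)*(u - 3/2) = u^2 - 7*u/2 + 3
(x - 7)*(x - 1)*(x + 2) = x^3 - 6*x^2 - 9*x + 14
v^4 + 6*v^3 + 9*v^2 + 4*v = v*(v + 1)^2*(v + 4)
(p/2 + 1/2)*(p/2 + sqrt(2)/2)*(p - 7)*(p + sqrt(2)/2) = p^4/4 - 3*p^3/2 + 3*sqrt(2)*p^3/8 - 9*sqrt(2)*p^2/4 - 3*p^2/2 - 21*sqrt(2)*p/8 - 3*p/2 - 7/4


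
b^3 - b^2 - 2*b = b*(b - 2)*(b + 1)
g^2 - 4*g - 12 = (g - 6)*(g + 2)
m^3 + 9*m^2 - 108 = (m - 3)*(m + 6)^2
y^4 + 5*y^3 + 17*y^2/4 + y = y*(y + 1/2)^2*(y + 4)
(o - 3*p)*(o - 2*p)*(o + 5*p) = o^3 - 19*o*p^2 + 30*p^3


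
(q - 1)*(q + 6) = q^2 + 5*q - 6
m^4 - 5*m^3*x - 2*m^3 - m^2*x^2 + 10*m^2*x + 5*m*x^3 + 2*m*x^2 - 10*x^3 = (m - 2)*(m - 5*x)*(m - x)*(m + x)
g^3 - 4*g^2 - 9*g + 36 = (g - 4)*(g - 3)*(g + 3)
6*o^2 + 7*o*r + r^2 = (o + r)*(6*o + r)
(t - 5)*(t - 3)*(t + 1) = t^3 - 7*t^2 + 7*t + 15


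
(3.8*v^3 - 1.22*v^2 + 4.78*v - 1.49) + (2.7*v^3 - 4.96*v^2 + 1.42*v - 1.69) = 6.5*v^3 - 6.18*v^2 + 6.2*v - 3.18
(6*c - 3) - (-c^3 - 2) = c^3 + 6*c - 1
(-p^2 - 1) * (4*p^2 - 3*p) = -4*p^4 + 3*p^3 - 4*p^2 + 3*p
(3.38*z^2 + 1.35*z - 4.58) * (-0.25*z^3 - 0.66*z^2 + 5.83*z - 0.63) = -0.845*z^5 - 2.5683*z^4 + 19.9594*z^3 + 8.7639*z^2 - 27.5519*z + 2.8854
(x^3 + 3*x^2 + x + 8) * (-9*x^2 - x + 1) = -9*x^5 - 28*x^4 - 11*x^3 - 70*x^2 - 7*x + 8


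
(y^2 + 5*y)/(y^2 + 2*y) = (y + 5)/(y + 2)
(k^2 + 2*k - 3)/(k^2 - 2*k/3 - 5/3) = 3*(-k^2 - 2*k + 3)/(-3*k^2 + 2*k + 5)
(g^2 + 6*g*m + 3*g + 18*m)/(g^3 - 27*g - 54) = (g + 6*m)/(g^2 - 3*g - 18)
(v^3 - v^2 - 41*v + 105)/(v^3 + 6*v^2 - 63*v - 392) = (v^2 - 8*v + 15)/(v^2 - v - 56)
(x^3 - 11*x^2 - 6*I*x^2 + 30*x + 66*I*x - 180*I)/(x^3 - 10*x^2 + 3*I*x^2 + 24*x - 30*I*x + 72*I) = (x^2 - x*(5 + 6*I) + 30*I)/(x^2 + x*(-4 + 3*I) - 12*I)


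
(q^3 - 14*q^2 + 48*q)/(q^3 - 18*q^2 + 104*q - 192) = q/(q - 4)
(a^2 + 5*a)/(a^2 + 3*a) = (a + 5)/(a + 3)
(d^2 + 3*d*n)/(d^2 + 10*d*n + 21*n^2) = d/(d + 7*n)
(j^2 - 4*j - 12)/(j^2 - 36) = (j + 2)/(j + 6)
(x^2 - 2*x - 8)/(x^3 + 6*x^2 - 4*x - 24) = (x - 4)/(x^2 + 4*x - 12)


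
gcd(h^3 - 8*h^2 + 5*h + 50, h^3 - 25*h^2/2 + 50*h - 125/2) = h^2 - 10*h + 25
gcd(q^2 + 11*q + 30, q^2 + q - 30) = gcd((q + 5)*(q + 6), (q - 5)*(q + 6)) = q + 6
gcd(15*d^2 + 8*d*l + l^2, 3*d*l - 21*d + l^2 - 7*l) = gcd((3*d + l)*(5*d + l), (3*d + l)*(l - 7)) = 3*d + l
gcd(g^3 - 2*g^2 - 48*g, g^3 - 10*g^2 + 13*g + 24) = g - 8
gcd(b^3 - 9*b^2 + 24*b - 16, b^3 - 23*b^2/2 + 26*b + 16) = b - 4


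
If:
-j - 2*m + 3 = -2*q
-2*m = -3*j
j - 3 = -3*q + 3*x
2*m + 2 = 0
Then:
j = -2/3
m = -1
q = -17/6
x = -73/18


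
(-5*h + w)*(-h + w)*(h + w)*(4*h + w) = 20*h^4 + h^3*w - 21*h^2*w^2 - h*w^3 + w^4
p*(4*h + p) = 4*h*p + p^2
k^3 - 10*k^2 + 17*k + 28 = (k - 7)*(k - 4)*(k + 1)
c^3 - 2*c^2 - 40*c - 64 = (c - 8)*(c + 2)*(c + 4)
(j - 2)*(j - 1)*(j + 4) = j^3 + j^2 - 10*j + 8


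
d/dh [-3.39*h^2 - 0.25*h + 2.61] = -6.78*h - 0.25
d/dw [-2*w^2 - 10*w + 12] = -4*w - 10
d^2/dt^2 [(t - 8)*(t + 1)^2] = 6*t - 12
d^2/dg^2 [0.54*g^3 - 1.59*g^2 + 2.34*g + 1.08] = 3.24*g - 3.18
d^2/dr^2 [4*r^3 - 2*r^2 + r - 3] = 24*r - 4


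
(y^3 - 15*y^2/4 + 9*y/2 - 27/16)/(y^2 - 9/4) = (8*y^2 - 18*y + 9)/(4*(2*y + 3))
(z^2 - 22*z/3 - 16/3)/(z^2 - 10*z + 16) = (z + 2/3)/(z - 2)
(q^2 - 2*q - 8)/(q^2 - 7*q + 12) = (q + 2)/(q - 3)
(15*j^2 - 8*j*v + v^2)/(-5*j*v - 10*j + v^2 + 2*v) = (-3*j + v)/(v + 2)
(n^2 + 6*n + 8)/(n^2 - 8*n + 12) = (n^2 + 6*n + 8)/(n^2 - 8*n + 12)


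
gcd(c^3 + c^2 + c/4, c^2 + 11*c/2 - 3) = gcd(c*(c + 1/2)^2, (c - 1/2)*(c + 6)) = 1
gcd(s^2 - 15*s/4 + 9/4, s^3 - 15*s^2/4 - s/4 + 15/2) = s - 3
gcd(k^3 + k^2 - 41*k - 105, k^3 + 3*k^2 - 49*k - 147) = k^2 - 4*k - 21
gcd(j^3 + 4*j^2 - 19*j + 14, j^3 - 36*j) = 1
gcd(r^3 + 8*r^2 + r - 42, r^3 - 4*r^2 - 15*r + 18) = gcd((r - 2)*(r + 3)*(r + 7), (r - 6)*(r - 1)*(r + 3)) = r + 3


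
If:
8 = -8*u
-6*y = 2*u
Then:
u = -1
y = 1/3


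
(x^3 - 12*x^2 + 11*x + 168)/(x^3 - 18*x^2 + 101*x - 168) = (x + 3)/(x - 3)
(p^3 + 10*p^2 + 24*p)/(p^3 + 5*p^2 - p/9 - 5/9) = 9*p*(p^2 + 10*p + 24)/(9*p^3 + 45*p^2 - p - 5)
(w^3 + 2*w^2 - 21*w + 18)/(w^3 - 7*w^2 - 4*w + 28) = (w^3 + 2*w^2 - 21*w + 18)/(w^3 - 7*w^2 - 4*w + 28)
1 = 1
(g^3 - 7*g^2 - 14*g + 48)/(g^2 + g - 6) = g - 8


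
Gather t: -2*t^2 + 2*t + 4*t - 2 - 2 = -2*t^2 + 6*t - 4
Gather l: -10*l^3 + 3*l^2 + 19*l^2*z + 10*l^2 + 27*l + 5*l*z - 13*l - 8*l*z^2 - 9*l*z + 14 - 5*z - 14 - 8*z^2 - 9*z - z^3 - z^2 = -10*l^3 + l^2*(19*z + 13) + l*(-8*z^2 - 4*z + 14) - z^3 - 9*z^2 - 14*z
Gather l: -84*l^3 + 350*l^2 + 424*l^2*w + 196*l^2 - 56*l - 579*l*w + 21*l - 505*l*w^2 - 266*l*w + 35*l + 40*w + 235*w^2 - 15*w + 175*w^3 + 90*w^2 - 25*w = -84*l^3 + l^2*(424*w + 546) + l*(-505*w^2 - 845*w) + 175*w^3 + 325*w^2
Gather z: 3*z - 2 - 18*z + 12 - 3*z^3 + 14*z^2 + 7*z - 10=-3*z^3 + 14*z^2 - 8*z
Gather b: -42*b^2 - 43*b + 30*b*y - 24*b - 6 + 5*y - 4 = -42*b^2 + b*(30*y - 67) + 5*y - 10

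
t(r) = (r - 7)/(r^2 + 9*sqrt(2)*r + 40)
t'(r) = (-2*r - 9*sqrt(2))*(r - 7)/(r^2 + 9*sqrt(2)*r + 40)^2 + 1/(r^2 + 9*sqrt(2)*r + 40) = (r^2 + 9*sqrt(2)*r - (r - 7)*(2*r + 9*sqrt(2)) + 40)/(r^2 + 9*sqrt(2)*r + 40)^2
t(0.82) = -0.12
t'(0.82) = 0.05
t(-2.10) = -0.51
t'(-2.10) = 0.30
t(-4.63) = -4.64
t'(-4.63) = 6.82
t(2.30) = -0.06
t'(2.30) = 0.03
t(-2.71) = -0.76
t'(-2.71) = 0.51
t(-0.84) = -0.26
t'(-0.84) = 0.13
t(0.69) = -0.13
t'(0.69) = 0.06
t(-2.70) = -0.75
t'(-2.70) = 0.50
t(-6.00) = 35.37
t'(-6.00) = 67.33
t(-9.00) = -2.48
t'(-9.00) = -1.87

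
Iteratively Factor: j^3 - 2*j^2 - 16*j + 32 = (j + 4)*(j^2 - 6*j + 8) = (j - 4)*(j + 4)*(j - 2)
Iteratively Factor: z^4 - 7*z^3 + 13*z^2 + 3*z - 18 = (z - 3)*(z^3 - 4*z^2 + z + 6) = (z - 3)*(z - 2)*(z^2 - 2*z - 3) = (z - 3)^2*(z - 2)*(z + 1)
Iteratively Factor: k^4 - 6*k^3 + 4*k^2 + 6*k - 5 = (k + 1)*(k^3 - 7*k^2 + 11*k - 5) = (k - 5)*(k + 1)*(k^2 - 2*k + 1) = (k - 5)*(k - 1)*(k + 1)*(k - 1)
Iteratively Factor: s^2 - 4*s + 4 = (s - 2)*(s - 2)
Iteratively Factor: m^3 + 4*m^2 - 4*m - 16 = (m + 4)*(m^2 - 4) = (m + 2)*(m + 4)*(m - 2)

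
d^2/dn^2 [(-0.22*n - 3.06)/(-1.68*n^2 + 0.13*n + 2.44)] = ((-2.2176*n - 10.2244)*(-1.68*n^2 + 0.13*n + 2.44) - (0.22*n + 3.06)*(3.36*n - 0.13)*(6.72*n - 0.26))/(-1.68*n^2 + 0.13*n + 2.44)^3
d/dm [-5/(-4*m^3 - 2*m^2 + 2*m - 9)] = 10*(-6*m^2 - 2*m + 1)/(4*m^3 + 2*m^2 - 2*m + 9)^2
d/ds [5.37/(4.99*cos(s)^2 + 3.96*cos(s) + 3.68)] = (53.5926*cos(s) + 21.2652)*sin(s)/(4.99*cos(s)^2 + 3.96*cos(s) + 3.68)^2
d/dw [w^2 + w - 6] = 2*w + 1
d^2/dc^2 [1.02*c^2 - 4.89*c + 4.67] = 2.04000000000000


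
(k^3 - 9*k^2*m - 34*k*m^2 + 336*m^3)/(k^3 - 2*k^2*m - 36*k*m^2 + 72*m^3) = (k^2 - 15*k*m + 56*m^2)/(k^2 - 8*k*m + 12*m^2)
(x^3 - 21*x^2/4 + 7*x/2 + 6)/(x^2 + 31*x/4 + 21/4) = (x^2 - 6*x + 8)/(x + 7)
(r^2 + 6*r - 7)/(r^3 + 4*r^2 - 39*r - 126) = (r - 1)/(r^2 - 3*r - 18)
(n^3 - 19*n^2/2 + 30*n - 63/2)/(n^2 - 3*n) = n - 13/2 + 21/(2*n)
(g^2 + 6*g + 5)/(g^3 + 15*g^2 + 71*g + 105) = (g + 1)/(g^2 + 10*g + 21)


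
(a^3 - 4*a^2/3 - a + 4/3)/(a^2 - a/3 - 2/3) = (3*a^2 - a - 4)/(3*a + 2)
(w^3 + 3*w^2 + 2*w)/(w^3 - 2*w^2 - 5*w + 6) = w*(w + 1)/(w^2 - 4*w + 3)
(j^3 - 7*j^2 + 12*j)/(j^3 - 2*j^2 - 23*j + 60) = j/(j + 5)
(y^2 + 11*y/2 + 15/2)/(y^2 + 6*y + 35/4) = 2*(y + 3)/(2*y + 7)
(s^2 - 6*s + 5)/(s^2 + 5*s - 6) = (s - 5)/(s + 6)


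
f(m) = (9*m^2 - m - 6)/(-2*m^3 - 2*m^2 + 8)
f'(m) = (18*m - 1)/(-2*m^3 - 2*m^2 + 8) + (6*m^2 + 4*m)*(9*m^2 - m - 6)/(-2*m^3 - 2*m^2 + 8)^2 = (-m*(3*m + 2)*(-9*m^2 + m + 6) + (1 - 18*m)*(m^3 + m^2 - 4))/(2*(m^3 + m^2 - 4)^2)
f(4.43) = -0.81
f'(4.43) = 0.15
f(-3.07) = 1.74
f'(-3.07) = 0.44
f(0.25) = -0.73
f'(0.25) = 0.32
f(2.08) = -1.65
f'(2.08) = 1.09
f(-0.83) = 0.13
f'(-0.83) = -2.04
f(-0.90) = 0.28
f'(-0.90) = -2.15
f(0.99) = 0.45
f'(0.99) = 5.18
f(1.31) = 113.59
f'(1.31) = 24956.60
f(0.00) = -0.75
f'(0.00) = -0.12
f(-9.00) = 0.56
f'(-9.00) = 0.07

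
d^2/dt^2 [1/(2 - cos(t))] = (cos(t)^2 + 2*cos(t) - 2)/(cos(t) - 2)^3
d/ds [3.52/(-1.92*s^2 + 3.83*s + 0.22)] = (13.5168*s - 13.4816)/(-1.92*s^2 + 3.83*s + 0.22)^2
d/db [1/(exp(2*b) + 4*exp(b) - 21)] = 2*(-exp(b) - 2)*exp(b)/(exp(2*b) + 4*exp(b) - 21)^2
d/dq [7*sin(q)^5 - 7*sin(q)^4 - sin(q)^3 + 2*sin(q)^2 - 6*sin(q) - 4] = (35*sin(q)^4 - 28*sin(q)^3 - 3*sin(q)^2 + 4*sin(q) - 6)*cos(q)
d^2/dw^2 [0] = 0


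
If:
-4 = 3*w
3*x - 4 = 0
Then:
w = -4/3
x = 4/3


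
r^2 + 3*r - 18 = (r - 3)*(r + 6)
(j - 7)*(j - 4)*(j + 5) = j^3 - 6*j^2 - 27*j + 140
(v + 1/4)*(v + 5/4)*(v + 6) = v^3 + 15*v^2/2 + 149*v/16 + 15/8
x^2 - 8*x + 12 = (x - 6)*(x - 2)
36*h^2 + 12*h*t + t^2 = (6*h + t)^2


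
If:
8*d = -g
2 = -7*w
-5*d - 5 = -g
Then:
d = -5/13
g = 40/13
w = -2/7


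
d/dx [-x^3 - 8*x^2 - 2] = x*(-3*x - 16)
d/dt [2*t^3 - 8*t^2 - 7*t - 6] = 6*t^2 - 16*t - 7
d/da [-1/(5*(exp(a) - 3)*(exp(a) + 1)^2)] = (3*exp(a) - 5)*exp(a)/(5*(exp(a) - 3)^2*(exp(a) + 1)^3)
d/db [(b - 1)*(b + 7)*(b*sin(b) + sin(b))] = (b - 1)*(b + 1)*sin(b) + (b - 1)*(b + 7)*(b*cos(b) + sqrt(2)*sin(b + pi/4)) + (b + 1)*(b + 7)*sin(b)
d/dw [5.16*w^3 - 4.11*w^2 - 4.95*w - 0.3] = 15.48*w^2 - 8.22*w - 4.95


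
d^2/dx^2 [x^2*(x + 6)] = 6*x + 12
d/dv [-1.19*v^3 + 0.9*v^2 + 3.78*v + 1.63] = -3.57*v^2 + 1.8*v + 3.78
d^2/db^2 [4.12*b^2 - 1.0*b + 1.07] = 8.24000000000000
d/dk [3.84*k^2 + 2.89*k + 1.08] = 7.68*k + 2.89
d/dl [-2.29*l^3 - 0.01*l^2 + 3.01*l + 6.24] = -6.87*l^2 - 0.02*l + 3.01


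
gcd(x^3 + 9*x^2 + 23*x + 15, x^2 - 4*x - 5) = x + 1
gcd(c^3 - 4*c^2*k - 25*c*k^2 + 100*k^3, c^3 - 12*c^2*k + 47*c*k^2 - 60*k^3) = c^2 - 9*c*k + 20*k^2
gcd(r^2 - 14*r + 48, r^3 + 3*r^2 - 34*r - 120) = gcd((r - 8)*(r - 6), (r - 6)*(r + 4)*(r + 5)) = r - 6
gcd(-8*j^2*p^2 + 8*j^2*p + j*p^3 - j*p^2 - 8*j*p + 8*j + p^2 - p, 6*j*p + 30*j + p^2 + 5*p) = 1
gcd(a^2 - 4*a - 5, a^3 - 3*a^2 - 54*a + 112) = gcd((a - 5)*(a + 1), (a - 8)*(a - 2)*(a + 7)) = 1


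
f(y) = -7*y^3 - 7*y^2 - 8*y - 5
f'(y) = -21*y^2 - 14*y - 8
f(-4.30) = 456.52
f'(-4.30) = -336.09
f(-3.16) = 171.26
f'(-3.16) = -173.46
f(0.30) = -8.22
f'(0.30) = -14.09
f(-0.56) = -1.49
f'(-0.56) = -6.75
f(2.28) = -142.60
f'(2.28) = -149.09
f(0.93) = -24.12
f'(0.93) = -39.18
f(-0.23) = -3.45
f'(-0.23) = -5.89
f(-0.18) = -3.75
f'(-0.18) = -6.16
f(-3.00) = 145.00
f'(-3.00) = -155.00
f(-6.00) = 1303.00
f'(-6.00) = -680.00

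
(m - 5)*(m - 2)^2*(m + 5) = m^4 - 4*m^3 - 21*m^2 + 100*m - 100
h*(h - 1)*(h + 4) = h^3 + 3*h^2 - 4*h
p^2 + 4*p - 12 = (p - 2)*(p + 6)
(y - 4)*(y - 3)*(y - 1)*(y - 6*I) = y^4 - 8*y^3 - 6*I*y^3 + 19*y^2 + 48*I*y^2 - 12*y - 114*I*y + 72*I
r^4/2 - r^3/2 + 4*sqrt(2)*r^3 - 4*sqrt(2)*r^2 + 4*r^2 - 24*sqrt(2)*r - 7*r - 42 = (r/2 + 1)*(r - 3)*(r + sqrt(2))*(r + 7*sqrt(2))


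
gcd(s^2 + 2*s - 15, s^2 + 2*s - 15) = s^2 + 2*s - 15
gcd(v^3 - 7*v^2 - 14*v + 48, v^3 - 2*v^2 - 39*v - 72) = v^2 - 5*v - 24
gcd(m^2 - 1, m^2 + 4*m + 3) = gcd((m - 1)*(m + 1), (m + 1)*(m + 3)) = m + 1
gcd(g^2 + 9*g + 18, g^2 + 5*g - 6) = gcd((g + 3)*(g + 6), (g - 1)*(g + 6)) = g + 6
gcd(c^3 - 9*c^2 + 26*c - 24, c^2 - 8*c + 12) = c - 2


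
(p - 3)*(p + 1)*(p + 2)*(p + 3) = p^4 + 3*p^3 - 7*p^2 - 27*p - 18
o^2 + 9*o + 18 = (o + 3)*(o + 6)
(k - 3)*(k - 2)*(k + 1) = k^3 - 4*k^2 + k + 6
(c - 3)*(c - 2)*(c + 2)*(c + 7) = c^4 + 4*c^3 - 25*c^2 - 16*c + 84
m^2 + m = m*(m + 1)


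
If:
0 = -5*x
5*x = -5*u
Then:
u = 0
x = 0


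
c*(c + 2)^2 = c^3 + 4*c^2 + 4*c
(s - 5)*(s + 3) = s^2 - 2*s - 15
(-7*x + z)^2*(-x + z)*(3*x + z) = -147*x^4 + 140*x^3*z + 18*x^2*z^2 - 12*x*z^3 + z^4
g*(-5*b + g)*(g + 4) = -5*b*g^2 - 20*b*g + g^3 + 4*g^2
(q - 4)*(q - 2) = q^2 - 6*q + 8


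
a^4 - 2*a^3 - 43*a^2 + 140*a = a*(a - 5)*(a - 4)*(a + 7)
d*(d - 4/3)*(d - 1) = d^3 - 7*d^2/3 + 4*d/3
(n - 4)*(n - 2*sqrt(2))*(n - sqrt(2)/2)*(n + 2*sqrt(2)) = n^4 - 4*n^3 - sqrt(2)*n^3/2 - 8*n^2 + 2*sqrt(2)*n^2 + 4*sqrt(2)*n + 32*n - 16*sqrt(2)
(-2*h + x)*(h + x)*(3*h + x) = -6*h^3 - 5*h^2*x + 2*h*x^2 + x^3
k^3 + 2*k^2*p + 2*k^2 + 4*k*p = k*(k + 2)*(k + 2*p)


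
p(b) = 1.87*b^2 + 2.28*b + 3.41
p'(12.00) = 47.16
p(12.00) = 300.05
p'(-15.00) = -53.82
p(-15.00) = 389.96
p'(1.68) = 8.56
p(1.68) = 12.52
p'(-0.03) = 2.17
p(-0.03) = 3.34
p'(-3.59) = -11.15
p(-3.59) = 19.33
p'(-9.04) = -31.53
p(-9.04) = 135.62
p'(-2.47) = -6.96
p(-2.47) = 9.19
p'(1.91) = 9.42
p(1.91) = 14.59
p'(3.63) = 15.86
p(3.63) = 36.33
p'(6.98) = 28.39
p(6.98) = 110.43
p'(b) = 3.74*b + 2.28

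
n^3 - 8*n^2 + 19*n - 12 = (n - 4)*(n - 3)*(n - 1)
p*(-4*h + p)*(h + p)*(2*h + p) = -8*h^3*p - 10*h^2*p^2 - h*p^3 + p^4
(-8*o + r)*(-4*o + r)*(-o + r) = -32*o^3 + 44*o^2*r - 13*o*r^2 + r^3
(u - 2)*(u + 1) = u^2 - u - 2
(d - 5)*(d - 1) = d^2 - 6*d + 5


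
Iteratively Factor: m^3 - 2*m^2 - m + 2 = (m - 2)*(m^2 - 1) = (m - 2)*(m - 1)*(m + 1)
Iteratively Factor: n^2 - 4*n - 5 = (n - 5)*(n + 1)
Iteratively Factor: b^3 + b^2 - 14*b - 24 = (b + 2)*(b^2 - b - 12) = (b + 2)*(b + 3)*(b - 4)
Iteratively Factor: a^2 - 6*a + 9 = (a - 3)*(a - 3)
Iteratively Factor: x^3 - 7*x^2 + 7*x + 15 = (x - 3)*(x^2 - 4*x - 5) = (x - 3)*(x + 1)*(x - 5)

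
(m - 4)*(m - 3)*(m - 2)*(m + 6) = m^4 - 3*m^3 - 28*m^2 + 132*m - 144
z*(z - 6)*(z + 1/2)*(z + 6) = z^4 + z^3/2 - 36*z^2 - 18*z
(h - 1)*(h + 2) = h^2 + h - 2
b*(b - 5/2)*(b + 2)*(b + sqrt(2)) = b^4 - b^3/2 + sqrt(2)*b^3 - 5*b^2 - sqrt(2)*b^2/2 - 5*sqrt(2)*b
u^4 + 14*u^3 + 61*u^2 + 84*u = u*(u + 3)*(u + 4)*(u + 7)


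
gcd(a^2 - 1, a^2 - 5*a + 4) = a - 1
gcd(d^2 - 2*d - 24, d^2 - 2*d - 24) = d^2 - 2*d - 24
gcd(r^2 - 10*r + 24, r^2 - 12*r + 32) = r - 4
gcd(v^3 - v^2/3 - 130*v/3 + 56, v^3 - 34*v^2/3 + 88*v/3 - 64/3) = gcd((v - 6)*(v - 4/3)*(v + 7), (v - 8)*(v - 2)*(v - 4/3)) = v - 4/3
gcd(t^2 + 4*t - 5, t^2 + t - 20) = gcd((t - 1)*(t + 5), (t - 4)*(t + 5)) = t + 5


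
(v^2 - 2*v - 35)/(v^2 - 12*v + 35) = (v + 5)/(v - 5)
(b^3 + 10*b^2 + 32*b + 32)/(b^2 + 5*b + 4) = (b^2 + 6*b + 8)/(b + 1)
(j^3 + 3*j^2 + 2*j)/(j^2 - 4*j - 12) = j*(j + 1)/(j - 6)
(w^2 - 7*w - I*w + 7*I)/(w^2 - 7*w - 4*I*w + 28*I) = (w - I)/(w - 4*I)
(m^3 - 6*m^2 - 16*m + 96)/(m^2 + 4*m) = m - 10 + 24/m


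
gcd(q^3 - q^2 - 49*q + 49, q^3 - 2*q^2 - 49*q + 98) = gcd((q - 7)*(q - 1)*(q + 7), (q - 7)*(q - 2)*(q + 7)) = q^2 - 49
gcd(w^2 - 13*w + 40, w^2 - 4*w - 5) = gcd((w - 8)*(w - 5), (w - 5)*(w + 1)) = w - 5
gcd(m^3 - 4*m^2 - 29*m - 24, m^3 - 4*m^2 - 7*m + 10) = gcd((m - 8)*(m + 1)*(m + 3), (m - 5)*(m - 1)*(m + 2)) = 1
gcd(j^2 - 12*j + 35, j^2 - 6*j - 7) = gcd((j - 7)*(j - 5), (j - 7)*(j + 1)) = j - 7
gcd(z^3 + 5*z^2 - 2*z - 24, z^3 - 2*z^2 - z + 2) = z - 2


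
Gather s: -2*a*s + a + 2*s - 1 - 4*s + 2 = a + s*(-2*a - 2) + 1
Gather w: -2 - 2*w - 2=-2*w - 4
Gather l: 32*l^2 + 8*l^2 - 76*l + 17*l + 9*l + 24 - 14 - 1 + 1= 40*l^2 - 50*l + 10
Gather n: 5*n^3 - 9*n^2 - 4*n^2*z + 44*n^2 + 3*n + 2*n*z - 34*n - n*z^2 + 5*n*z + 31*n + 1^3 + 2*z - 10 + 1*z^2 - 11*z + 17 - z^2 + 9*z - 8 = 5*n^3 + n^2*(35 - 4*z) + n*(-z^2 + 7*z)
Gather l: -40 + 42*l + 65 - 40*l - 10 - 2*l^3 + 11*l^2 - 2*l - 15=-2*l^3 + 11*l^2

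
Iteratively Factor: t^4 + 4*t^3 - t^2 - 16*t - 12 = (t + 2)*(t^3 + 2*t^2 - 5*t - 6) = (t - 2)*(t + 2)*(t^2 + 4*t + 3) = (t - 2)*(t + 1)*(t + 2)*(t + 3)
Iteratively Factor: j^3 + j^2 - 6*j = (j)*(j^2 + j - 6) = j*(j + 3)*(j - 2)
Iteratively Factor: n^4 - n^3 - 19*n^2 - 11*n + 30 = (n + 2)*(n^3 - 3*n^2 - 13*n + 15) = (n + 2)*(n + 3)*(n^2 - 6*n + 5) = (n - 5)*(n + 2)*(n + 3)*(n - 1)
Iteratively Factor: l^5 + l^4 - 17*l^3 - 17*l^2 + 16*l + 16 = (l - 1)*(l^4 + 2*l^3 - 15*l^2 - 32*l - 16) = (l - 4)*(l - 1)*(l^3 + 6*l^2 + 9*l + 4) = (l - 4)*(l - 1)*(l + 1)*(l^2 + 5*l + 4) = (l - 4)*(l - 1)*(l + 1)*(l + 4)*(l + 1)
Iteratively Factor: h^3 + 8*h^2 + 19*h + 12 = (h + 1)*(h^2 + 7*h + 12) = (h + 1)*(h + 3)*(h + 4)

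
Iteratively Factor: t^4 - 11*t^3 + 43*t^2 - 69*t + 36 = (t - 3)*(t^3 - 8*t^2 + 19*t - 12) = (t - 4)*(t - 3)*(t^2 - 4*t + 3) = (t - 4)*(t - 3)^2*(t - 1)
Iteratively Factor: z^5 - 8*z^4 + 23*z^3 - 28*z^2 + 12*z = (z)*(z^4 - 8*z^3 + 23*z^2 - 28*z + 12) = z*(z - 1)*(z^3 - 7*z^2 + 16*z - 12) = z*(z - 3)*(z - 1)*(z^2 - 4*z + 4) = z*(z - 3)*(z - 2)*(z - 1)*(z - 2)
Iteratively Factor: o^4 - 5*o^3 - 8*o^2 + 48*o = (o + 3)*(o^3 - 8*o^2 + 16*o) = (o - 4)*(o + 3)*(o^2 - 4*o) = o*(o - 4)*(o + 3)*(o - 4)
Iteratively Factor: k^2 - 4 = (k + 2)*(k - 2)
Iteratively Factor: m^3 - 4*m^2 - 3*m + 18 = (m - 3)*(m^2 - m - 6) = (m - 3)^2*(m + 2)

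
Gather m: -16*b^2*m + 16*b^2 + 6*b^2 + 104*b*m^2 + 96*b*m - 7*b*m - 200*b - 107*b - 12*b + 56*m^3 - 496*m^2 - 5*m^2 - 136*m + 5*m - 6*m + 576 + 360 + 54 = 22*b^2 - 319*b + 56*m^3 + m^2*(104*b - 501) + m*(-16*b^2 + 89*b - 137) + 990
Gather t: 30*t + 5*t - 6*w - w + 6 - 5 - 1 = 35*t - 7*w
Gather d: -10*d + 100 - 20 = 80 - 10*d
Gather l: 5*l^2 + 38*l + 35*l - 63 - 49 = 5*l^2 + 73*l - 112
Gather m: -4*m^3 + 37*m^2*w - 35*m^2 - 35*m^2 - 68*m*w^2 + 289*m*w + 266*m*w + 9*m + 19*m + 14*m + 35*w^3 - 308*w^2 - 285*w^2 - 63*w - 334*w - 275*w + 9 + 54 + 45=-4*m^3 + m^2*(37*w - 70) + m*(-68*w^2 + 555*w + 42) + 35*w^3 - 593*w^2 - 672*w + 108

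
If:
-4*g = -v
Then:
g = v/4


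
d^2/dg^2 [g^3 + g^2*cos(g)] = -g^2*cos(g) - 4*g*sin(g) + 6*g + 2*cos(g)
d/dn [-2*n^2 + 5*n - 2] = 5 - 4*n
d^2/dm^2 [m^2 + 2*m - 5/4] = 2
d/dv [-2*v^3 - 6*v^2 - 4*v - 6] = -6*v^2 - 12*v - 4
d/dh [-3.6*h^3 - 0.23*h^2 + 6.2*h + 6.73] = -10.8*h^2 - 0.46*h + 6.2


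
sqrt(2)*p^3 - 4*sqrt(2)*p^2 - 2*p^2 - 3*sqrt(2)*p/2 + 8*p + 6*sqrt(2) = (p - 4)*(p - 3*sqrt(2)/2)*(sqrt(2)*p + 1)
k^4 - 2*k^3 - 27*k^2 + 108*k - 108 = (k - 3)^2*(k - 2)*(k + 6)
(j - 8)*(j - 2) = j^2 - 10*j + 16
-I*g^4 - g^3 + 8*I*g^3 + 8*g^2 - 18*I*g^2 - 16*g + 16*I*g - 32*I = (g - 4)^2*(g - 2*I)*(-I*g + 1)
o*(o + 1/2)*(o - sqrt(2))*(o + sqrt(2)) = o^4 + o^3/2 - 2*o^2 - o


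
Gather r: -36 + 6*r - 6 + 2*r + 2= 8*r - 40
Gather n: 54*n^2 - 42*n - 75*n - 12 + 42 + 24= 54*n^2 - 117*n + 54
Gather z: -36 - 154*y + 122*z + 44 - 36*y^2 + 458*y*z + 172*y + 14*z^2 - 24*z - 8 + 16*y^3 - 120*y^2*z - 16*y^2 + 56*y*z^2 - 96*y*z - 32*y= 16*y^3 - 52*y^2 - 14*y + z^2*(56*y + 14) + z*(-120*y^2 + 362*y + 98)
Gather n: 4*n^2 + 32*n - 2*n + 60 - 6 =4*n^2 + 30*n + 54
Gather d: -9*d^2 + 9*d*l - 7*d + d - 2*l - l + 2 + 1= -9*d^2 + d*(9*l - 6) - 3*l + 3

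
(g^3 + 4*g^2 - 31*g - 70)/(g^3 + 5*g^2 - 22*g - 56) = (g - 5)/(g - 4)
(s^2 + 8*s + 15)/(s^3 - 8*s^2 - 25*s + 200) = (s + 3)/(s^2 - 13*s + 40)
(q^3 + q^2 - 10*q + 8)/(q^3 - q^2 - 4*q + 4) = (q + 4)/(q + 2)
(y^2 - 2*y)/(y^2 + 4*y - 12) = y/(y + 6)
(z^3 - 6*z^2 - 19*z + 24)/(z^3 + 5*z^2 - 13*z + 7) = (z^2 - 5*z - 24)/(z^2 + 6*z - 7)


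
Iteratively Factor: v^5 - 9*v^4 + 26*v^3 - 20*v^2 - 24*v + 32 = (v - 2)*(v^4 - 7*v^3 + 12*v^2 + 4*v - 16) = (v - 4)*(v - 2)*(v^3 - 3*v^2 + 4) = (v - 4)*(v - 2)^2*(v^2 - v - 2) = (v - 4)*(v - 2)^2*(v + 1)*(v - 2)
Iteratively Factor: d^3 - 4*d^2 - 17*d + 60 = (d - 5)*(d^2 + d - 12) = (d - 5)*(d + 4)*(d - 3)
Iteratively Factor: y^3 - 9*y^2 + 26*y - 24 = (y - 2)*(y^2 - 7*y + 12) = (y - 3)*(y - 2)*(y - 4)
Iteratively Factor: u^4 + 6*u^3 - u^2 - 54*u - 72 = (u + 3)*(u^3 + 3*u^2 - 10*u - 24) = (u + 3)*(u + 4)*(u^2 - u - 6) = (u - 3)*(u + 3)*(u + 4)*(u + 2)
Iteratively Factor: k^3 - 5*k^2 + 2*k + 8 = (k + 1)*(k^2 - 6*k + 8) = (k - 4)*(k + 1)*(k - 2)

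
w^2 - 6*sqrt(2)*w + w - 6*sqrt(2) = (w + 1)*(w - 6*sqrt(2))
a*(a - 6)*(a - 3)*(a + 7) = a^4 - 2*a^3 - 45*a^2 + 126*a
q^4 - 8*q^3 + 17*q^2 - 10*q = q*(q - 5)*(q - 2)*(q - 1)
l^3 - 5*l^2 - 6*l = l*(l - 6)*(l + 1)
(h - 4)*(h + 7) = h^2 + 3*h - 28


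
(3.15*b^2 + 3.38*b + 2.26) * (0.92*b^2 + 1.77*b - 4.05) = 2.898*b^4 + 8.6851*b^3 - 4.6957*b^2 - 9.6888*b - 9.153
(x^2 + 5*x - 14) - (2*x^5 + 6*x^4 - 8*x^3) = -2*x^5 - 6*x^4 + 8*x^3 + x^2 + 5*x - 14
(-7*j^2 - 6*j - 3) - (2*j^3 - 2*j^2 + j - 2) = -2*j^3 - 5*j^2 - 7*j - 1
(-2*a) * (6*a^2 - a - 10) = -12*a^3 + 2*a^2 + 20*a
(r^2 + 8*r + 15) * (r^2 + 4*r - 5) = r^4 + 12*r^3 + 42*r^2 + 20*r - 75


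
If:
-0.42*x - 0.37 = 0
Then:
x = -0.88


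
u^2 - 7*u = u*(u - 7)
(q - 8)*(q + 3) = q^2 - 5*q - 24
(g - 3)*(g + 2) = g^2 - g - 6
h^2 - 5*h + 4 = (h - 4)*(h - 1)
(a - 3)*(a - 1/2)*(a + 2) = a^3 - 3*a^2/2 - 11*a/2 + 3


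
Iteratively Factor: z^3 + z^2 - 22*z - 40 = (z - 5)*(z^2 + 6*z + 8) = (z - 5)*(z + 2)*(z + 4)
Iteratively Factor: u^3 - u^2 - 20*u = (u)*(u^2 - u - 20) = u*(u - 5)*(u + 4)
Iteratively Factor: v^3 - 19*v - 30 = (v + 3)*(v^2 - 3*v - 10) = (v - 5)*(v + 3)*(v + 2)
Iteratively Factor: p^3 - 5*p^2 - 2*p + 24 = (p - 4)*(p^2 - p - 6) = (p - 4)*(p + 2)*(p - 3)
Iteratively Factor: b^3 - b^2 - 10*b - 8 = (b - 4)*(b^2 + 3*b + 2) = (b - 4)*(b + 1)*(b + 2)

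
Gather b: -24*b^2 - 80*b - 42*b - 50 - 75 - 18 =-24*b^2 - 122*b - 143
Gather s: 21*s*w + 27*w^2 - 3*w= 21*s*w + 27*w^2 - 3*w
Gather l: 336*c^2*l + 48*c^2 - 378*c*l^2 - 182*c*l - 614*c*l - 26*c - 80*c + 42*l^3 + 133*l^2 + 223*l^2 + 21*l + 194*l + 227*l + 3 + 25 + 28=48*c^2 - 106*c + 42*l^3 + l^2*(356 - 378*c) + l*(336*c^2 - 796*c + 442) + 56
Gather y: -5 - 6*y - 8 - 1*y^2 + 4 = -y^2 - 6*y - 9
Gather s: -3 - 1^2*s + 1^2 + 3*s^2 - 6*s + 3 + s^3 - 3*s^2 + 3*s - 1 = s^3 - 4*s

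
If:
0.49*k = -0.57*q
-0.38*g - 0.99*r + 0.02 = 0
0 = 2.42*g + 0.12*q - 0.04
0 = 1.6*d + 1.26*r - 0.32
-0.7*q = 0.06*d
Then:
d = 0.19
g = 0.02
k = 0.02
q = -0.02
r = 0.01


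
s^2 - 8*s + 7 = (s - 7)*(s - 1)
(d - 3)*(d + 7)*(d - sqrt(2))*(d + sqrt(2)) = d^4 + 4*d^3 - 23*d^2 - 8*d + 42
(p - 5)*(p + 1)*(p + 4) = p^3 - 21*p - 20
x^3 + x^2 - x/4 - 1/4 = (x - 1/2)*(x + 1/2)*(x + 1)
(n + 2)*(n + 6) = n^2 + 8*n + 12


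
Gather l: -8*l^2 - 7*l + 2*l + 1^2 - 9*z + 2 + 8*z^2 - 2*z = -8*l^2 - 5*l + 8*z^2 - 11*z + 3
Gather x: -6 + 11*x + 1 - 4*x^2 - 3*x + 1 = -4*x^2 + 8*x - 4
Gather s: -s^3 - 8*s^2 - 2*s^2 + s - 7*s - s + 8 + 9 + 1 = -s^3 - 10*s^2 - 7*s + 18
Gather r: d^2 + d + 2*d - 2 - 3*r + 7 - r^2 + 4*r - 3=d^2 + 3*d - r^2 + r + 2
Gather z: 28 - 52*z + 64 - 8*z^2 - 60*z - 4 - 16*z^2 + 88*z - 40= -24*z^2 - 24*z + 48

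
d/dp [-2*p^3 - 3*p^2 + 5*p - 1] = -6*p^2 - 6*p + 5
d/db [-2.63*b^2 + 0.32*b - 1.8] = 0.32 - 5.26*b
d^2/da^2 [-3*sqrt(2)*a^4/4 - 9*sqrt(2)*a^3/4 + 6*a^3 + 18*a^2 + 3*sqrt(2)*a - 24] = -9*sqrt(2)*a^2 - 27*sqrt(2)*a/2 + 36*a + 36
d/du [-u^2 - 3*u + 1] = -2*u - 3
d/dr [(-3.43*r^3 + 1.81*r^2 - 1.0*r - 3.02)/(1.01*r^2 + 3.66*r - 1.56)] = (-3.4643*r^4 - 25.1076*r^3 + 23.687*r^2 + 0.453199999999999*r + 12.6132)/(1.0201*r^4 + 7.3932*r^3 + 10.2444*r^2 - 11.4192*r + 2.4336)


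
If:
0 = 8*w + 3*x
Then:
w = -3*x/8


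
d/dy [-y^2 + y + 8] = 1 - 2*y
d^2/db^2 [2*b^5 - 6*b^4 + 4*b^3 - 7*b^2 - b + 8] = 40*b^3 - 72*b^2 + 24*b - 14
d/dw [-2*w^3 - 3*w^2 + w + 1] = -6*w^2 - 6*w + 1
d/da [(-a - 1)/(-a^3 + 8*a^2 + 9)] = (a^3 - 8*a^2 - a*(a + 1)*(3*a - 16) - 9)/(-a^3 + 8*a^2 + 9)^2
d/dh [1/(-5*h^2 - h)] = (10*h + 1)/(h^2*(5*h + 1)^2)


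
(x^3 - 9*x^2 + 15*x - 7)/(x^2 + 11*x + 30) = (x^3 - 9*x^2 + 15*x - 7)/(x^2 + 11*x + 30)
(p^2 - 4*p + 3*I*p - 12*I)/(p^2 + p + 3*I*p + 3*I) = (p - 4)/(p + 1)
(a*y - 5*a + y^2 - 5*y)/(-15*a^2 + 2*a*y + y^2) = (a*y - 5*a + y^2 - 5*y)/(-15*a^2 + 2*a*y + y^2)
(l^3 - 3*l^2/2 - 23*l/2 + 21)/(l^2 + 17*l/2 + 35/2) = (l^2 - 5*l + 6)/(l + 5)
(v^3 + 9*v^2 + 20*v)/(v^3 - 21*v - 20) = v*(v + 5)/(v^2 - 4*v - 5)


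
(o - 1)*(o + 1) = o^2 - 1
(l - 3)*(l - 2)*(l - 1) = l^3 - 6*l^2 + 11*l - 6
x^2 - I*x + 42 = (x - 7*I)*(x + 6*I)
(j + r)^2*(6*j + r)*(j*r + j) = 6*j^4*r + 6*j^4 + 13*j^3*r^2 + 13*j^3*r + 8*j^2*r^3 + 8*j^2*r^2 + j*r^4 + j*r^3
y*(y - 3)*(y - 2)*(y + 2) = y^4 - 3*y^3 - 4*y^2 + 12*y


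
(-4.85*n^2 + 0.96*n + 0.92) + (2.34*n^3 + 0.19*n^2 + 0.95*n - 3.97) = 2.34*n^3 - 4.66*n^2 + 1.91*n - 3.05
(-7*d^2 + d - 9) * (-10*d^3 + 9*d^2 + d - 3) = 70*d^5 - 73*d^4 + 92*d^3 - 59*d^2 - 12*d + 27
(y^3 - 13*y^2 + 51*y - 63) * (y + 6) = y^4 - 7*y^3 - 27*y^2 + 243*y - 378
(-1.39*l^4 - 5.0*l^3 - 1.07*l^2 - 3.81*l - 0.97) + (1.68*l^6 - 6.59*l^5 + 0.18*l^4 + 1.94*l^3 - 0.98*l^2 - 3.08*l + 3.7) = 1.68*l^6 - 6.59*l^5 - 1.21*l^4 - 3.06*l^3 - 2.05*l^2 - 6.89*l + 2.73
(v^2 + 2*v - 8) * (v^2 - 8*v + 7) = v^4 - 6*v^3 - 17*v^2 + 78*v - 56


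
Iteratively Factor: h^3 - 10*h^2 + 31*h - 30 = (h - 2)*(h^2 - 8*h + 15) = (h - 5)*(h - 2)*(h - 3)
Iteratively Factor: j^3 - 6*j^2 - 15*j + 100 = (j + 4)*(j^2 - 10*j + 25) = (j - 5)*(j + 4)*(j - 5)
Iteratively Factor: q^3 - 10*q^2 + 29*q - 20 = (q - 5)*(q^2 - 5*q + 4) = (q - 5)*(q - 4)*(q - 1)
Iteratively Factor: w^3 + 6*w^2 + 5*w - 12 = (w + 4)*(w^2 + 2*w - 3) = (w + 3)*(w + 4)*(w - 1)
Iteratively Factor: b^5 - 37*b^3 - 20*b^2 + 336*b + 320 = (b - 5)*(b^4 + 5*b^3 - 12*b^2 - 80*b - 64) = (b - 5)*(b + 4)*(b^3 + b^2 - 16*b - 16) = (b - 5)*(b + 1)*(b + 4)*(b^2 - 16) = (b - 5)*(b + 1)*(b + 4)^2*(b - 4)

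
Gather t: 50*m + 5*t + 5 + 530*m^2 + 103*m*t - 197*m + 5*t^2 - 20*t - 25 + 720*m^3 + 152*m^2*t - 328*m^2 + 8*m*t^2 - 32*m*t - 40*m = 720*m^3 + 202*m^2 - 187*m + t^2*(8*m + 5) + t*(152*m^2 + 71*m - 15) - 20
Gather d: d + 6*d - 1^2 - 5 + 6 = 7*d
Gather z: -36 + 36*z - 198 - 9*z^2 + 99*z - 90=-9*z^2 + 135*z - 324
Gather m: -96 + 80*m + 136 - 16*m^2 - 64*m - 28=-16*m^2 + 16*m + 12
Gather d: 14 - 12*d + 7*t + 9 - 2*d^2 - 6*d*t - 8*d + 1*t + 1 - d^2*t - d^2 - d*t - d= d^2*(-t - 3) + d*(-7*t - 21) + 8*t + 24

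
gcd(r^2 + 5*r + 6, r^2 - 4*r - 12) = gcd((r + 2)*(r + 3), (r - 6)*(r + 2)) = r + 2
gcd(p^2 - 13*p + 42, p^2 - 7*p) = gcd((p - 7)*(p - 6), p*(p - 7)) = p - 7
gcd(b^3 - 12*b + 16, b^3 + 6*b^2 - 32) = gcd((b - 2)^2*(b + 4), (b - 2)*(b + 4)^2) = b^2 + 2*b - 8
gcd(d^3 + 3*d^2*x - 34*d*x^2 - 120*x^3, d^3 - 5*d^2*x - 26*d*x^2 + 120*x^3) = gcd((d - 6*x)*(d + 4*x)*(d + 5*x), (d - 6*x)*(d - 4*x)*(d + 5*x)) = -d^2 + d*x + 30*x^2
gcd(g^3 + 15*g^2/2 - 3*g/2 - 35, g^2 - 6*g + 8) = g - 2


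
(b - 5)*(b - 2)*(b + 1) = b^3 - 6*b^2 + 3*b + 10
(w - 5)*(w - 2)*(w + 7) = w^3 - 39*w + 70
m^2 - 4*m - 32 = (m - 8)*(m + 4)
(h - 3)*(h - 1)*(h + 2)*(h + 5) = h^4 + 3*h^3 - 15*h^2 - 19*h + 30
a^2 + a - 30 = (a - 5)*(a + 6)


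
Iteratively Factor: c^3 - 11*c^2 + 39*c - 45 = (c - 3)*(c^2 - 8*c + 15) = (c - 5)*(c - 3)*(c - 3)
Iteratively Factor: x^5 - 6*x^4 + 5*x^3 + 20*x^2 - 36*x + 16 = (x - 1)*(x^4 - 5*x^3 + 20*x - 16) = (x - 2)*(x - 1)*(x^3 - 3*x^2 - 6*x + 8) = (x - 4)*(x - 2)*(x - 1)*(x^2 + x - 2) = (x - 4)*(x - 2)*(x - 1)*(x + 2)*(x - 1)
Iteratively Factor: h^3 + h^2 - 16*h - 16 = (h + 1)*(h^2 - 16) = (h - 4)*(h + 1)*(h + 4)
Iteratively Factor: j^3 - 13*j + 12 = (j - 3)*(j^2 + 3*j - 4) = (j - 3)*(j + 4)*(j - 1)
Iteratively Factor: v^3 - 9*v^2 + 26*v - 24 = (v - 3)*(v^2 - 6*v + 8) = (v - 3)*(v - 2)*(v - 4)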